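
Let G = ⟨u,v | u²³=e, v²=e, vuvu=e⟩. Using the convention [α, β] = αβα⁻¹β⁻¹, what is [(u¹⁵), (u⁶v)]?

[(u¹⁵), (u⁶v)] = (u¹⁵)·(u⁶v)·(u¹⁵)⁻¹·(u⁶v)⁻¹.
  (u¹⁵) · (u⁶v) = u²¹v
  (u²¹v) · (u⁸) = u¹³v
  (u¹³v) · (u⁶v) = u⁷

Answer: u⁷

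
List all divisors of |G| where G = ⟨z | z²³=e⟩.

|G| = 23 = 23. By Lagrange's theorem the order of any subgroup divides 23; the divisors of 23 are 1, 23.

Answer: 1, 23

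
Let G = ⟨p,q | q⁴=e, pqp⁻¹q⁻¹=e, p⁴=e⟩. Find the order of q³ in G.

Compute successive powers until reaching e:
  (q³)¹ = q³, (q³)² = q², (q³)³ = q, (q³)⁴ = e.
The smallest positive k with (q³)ᵏ = e is 4.

Answer: 4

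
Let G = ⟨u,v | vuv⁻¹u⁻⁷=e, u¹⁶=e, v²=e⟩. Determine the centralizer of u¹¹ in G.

⟨u¹¹⟩ ⊆ C_G(u¹¹) since powers of u¹¹ commute with u¹¹; so |C_G(u¹¹)| ≥ |⟨u¹¹⟩| = 16.
By orbit–stabilizer, |C_G(u¹¹)| = |G| / |conj. class of u¹¹| = 32 / 2 = 16.
The 16 elements commuting with u¹¹ are {e, u, u², u³, u⁴, u⁵, u⁶, u⁷, u⁸, u⁹, u¹⁰, u¹¹, u¹², u¹³, u¹⁴, u¹⁵}.

Answer: {e, u, u², u³, u⁴, u⁵, u⁶, u⁷, u⁸, u⁹, u¹⁰, u¹¹, u¹², u¹³, u¹⁴, u¹⁵}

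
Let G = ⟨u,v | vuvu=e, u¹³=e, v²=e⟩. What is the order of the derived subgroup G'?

G' = [G, G] is generated by all commutators. The generator-pair commutators are: [u, v] = u².
The subgroup they normally generate is {e, u, u², u³, u⁴, u⁵, u⁶, u⁷, u⁸, u⁹, u¹⁰, u¹¹, u¹²}, of order 13.
Check: |G/G'| = 26/13 = 2 is the order of the abelianisation.

Answer: 13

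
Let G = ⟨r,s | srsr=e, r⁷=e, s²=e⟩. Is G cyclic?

Every cyclic group is abelian. But r·s = rs while s·r = r⁶s, so r·s ≠ s·r and G is not abelian. Hence G is not cyclic.

Answer: No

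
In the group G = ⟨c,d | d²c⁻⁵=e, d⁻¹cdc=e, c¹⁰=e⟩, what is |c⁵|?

Compute successive powers until reaching e:
  (c⁵)¹ = c⁵, (c⁵)² = e.
The smallest positive k with (c⁵)ᵏ = e is 2.

Answer: 2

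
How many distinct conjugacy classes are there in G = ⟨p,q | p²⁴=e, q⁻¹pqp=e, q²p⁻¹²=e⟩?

The conjugacy classes (representative and size) are:
  [e] (size 1), [p] (size 2), [p²] (size 2), [p³] (size 2), [p⁴] (size 2), [p⁵] (size 2), [p¹⁸] (size 2), [p⁷] (size 2), [p¹⁶] (size 2), [p¹⁵] (size 2), [p¹⁴] (size 2), [p¹³] (size 2), [p¹²] (size 1), [p⁶q] (size 12), [p⁵q⁻¹] (size 12).
Class equation: 1 + 2 + 2 + 2 + 2 + 2 + 2 + 2 + 2 + 2 + 2 + 2 + 1 + 12 + 12 = 48 = |G|. So G has 15 conjugacy classes.

Answer: 15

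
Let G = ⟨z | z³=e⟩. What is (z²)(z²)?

Compute (z²) · (z²) by multiplying left to right and reducing via the relations at each step:
  (z²) · z² = z

Answer: z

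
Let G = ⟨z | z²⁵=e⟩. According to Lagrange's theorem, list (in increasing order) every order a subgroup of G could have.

|G| = 25 = 5². By Lagrange's theorem the order of any subgroup divides 25; the divisors of 25 are 1, 5, 25.

Answer: 1, 5, 25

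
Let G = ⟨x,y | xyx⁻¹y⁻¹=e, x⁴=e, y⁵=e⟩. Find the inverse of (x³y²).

The order of (x³y²) is 20 (smallest k with (x³y²)ᵏ = e), so (x³y²)⁻¹ = (x³y²)¹⁹ = xy³.
Check: (x³y²) · (xy³) → (x³y²) · x = y²;   (y²) · y³ = e, giving e as required.

Answer: xy³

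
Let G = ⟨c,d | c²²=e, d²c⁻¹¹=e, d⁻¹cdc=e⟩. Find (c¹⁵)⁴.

Compute successive powers of (c¹⁵), reducing at each step:
  (c¹⁵)²: (c¹⁵) · c¹⁵ = c⁸
  (c¹⁵)³: (c⁸) · c¹⁵ = c
  (c¹⁵)⁴: c · c¹⁵ = c¹⁶

Answer: c¹⁶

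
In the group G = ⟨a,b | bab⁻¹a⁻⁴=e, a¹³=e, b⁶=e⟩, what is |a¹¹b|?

Compute successive powers until reaching e:
  (a¹¹b)¹ = a¹¹b, (a¹¹b)² = a³b², (a¹¹b)³ = a¹⁰b³, (a¹¹b)⁴ = a¹²b⁴, (a¹¹b)⁵ = a⁷b⁵, (a¹¹b)⁶ = e.
The smallest positive k with (a¹¹b)ᵏ = e is 6.

Answer: 6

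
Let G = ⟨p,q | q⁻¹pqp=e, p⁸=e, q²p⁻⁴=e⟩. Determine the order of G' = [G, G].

G' = [G, G] is generated by all commutators. The generator-pair commutators are: [p, q] = p².
The subgroup they normally generate is {e, p², p⁴, p⁶}, of order 4.
Check: |G/G'| = 16/4 = 4 is the order of the abelianisation.

Answer: 4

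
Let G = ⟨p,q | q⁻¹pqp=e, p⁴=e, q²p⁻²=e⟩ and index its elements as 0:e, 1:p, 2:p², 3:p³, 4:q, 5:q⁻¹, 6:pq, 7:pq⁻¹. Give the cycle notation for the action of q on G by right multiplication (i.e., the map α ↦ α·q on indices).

(0 4 2 5)(1 6 3 7)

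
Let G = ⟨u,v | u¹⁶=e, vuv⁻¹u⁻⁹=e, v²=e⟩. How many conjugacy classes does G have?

The conjugacy classes (representative and size) are:
  [e] (size 1), [u⁹] (size 2), [u²] (size 1), [u³] (size 2), [u⁴] (size 1), [u¹³] (size 2), [u⁶] (size 1), [u¹⁵] (size 2), [u⁸] (size 1), [u¹⁰] (size 1), [u¹²] (size 1), [u¹⁴] (size 1), [v] (size 2), [uv] (size 2), [u²v] (size 2), [u¹¹v] (size 2), [u⁴v] (size 2), [u¹³v] (size 2), [u¹⁴v] (size 2), [u¹⁵v] (size 2).
Class equation: 1 + 2 + 1 + 2 + 1 + 2 + 1 + 2 + 1 + 1 + 1 + 1 + 2 + 2 + 2 + 2 + 2 + 2 + 2 + 2 = 32 = |G|. So G has 20 conjugacy classes.

Answer: 20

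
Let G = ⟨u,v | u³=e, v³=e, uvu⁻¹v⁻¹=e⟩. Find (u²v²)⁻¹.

The order of (u²v²) is 3 (smallest k with (u²v²)ᵏ = e), so (u²v²)⁻¹ = (u²v²)² = uv.
Check: (u²v²) · (uv) → (u²v²) · u = v²;   (v²) · v = e, giving e as required.

Answer: uv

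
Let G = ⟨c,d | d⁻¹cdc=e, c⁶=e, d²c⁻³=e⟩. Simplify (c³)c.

Compute (c³) · c by multiplying left to right and reducing via the relations at each step:
  (c³) · c = c⁴

Answer: c⁴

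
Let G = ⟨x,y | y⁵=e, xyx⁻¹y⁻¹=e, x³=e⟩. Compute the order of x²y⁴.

Compute successive powers until reaching e:
  (x²y⁴)¹ = x²y⁴, (x²y⁴)² = xy³, (x²y⁴)³ = y², (x²y⁴)⁴ = x²y, (x²y⁴)⁵ = x, (x²y⁴)⁶ = y⁴, (x²y⁴)⁷ = x²y³, (x²y⁴)⁸ = xy², (x²y⁴)⁹ = y, (x²y⁴)¹⁰ = x², (x²y⁴)¹¹ = xy⁴, (x²y⁴)¹² = y³, (x²y⁴)¹³ = x²y², (x²y⁴)¹⁴ = xy, (x²y⁴)¹⁵ = e.
The smallest positive k with (x²y⁴)ᵏ = e is 15.

Answer: 15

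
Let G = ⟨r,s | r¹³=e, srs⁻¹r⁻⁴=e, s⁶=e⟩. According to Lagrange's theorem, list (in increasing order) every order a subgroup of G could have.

|G| = 78 = 2 · 3 · 13. By Lagrange's theorem the order of any subgroup divides 78; the divisors of 78 are 1, 2, 3, 6, 13, 26, 39, 78.

Answer: 1, 2, 3, 6, 13, 26, 39, 78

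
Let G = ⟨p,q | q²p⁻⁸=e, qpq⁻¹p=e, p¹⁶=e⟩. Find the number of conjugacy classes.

The conjugacy classes (representative and size) are:
  [e] (size 1), [p] (size 2), [p¹⁴] (size 2), [p¹³] (size 2), [p¹²] (size 2), [p⁵] (size 2), [p¹⁰] (size 2), [p⁷] (size 2), [p⁸] (size 1), [q⁻¹] (size 8), [p⁷q⁻¹] (size 8).
Class equation: 1 + 2 + 2 + 2 + 2 + 2 + 2 + 2 + 1 + 8 + 8 = 32 = |G|. So G has 11 conjugacy classes.

Answer: 11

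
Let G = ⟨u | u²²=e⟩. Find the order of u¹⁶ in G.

Compute successive powers until reaching e:
  (u¹⁶)¹ = u¹⁶, (u¹⁶)² = u¹⁰, (u¹⁶)³ = u⁴, (u¹⁶)⁴ = u²⁰, (u¹⁶)⁵ = u¹⁴, (u¹⁶)⁶ = u⁸, (u¹⁶)⁷ = u², (u¹⁶)⁸ = u¹⁸, (u¹⁶)⁹ = u¹², (u¹⁶)¹⁰ = u⁶, (u¹⁶)¹¹ = e.
The smallest positive k with (u¹⁶)ᵏ = e is 11.

Answer: 11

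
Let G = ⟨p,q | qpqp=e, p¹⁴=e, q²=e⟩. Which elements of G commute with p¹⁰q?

⟨p¹⁰q⟩ ⊆ C_G(p¹⁰q) since powers of p¹⁰q commute with p¹⁰q; so |C_G(p¹⁰q)| ≥ |⟨p¹⁰q⟩| = 2.
By orbit–stabilizer, |C_G(p¹⁰q)| = |G| / |conj. class of p¹⁰q| = 28 / 7 = 4.
The 4 elements commuting with p¹⁰q are {e, p⁷, p³q, p¹⁰q}.

Answer: {e, p⁷, p³q, p¹⁰q}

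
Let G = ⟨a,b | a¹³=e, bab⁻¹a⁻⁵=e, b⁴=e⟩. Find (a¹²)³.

Compute successive powers of (a¹²), reducing at each step:
  (a¹²)²: (a¹²) · a¹² = a¹¹
  (a¹²)³: (a¹¹) · a¹² = a¹⁰

Answer: a¹⁰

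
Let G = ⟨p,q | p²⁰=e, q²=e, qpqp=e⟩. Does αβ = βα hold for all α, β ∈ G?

p·q = pq but q·p = p¹⁹q, so p·q ≠ q·p and G is not abelian.

Answer: No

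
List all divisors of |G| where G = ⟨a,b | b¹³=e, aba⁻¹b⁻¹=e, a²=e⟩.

|G| = 26 = 2 · 13. By Lagrange's theorem the order of any subgroup divides 26; the divisors of 26 are 1, 2, 13, 26.

Answer: 1, 2, 13, 26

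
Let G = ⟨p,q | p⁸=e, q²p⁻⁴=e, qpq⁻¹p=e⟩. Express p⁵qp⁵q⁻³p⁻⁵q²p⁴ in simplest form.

Multiply left to right, reducing at each step:
  (p⁵) · q = pq⁻¹
  (pq⁻¹) · p⁵ = q
  q · q⁻³ = p⁴
  (p⁴) · p⁻⁵ = p⁷
  (p⁷) · q² = p³
  (p³) · p⁴ = p⁷

Answer: p⁷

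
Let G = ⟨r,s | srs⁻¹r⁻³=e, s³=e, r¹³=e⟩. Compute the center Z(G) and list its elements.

An element z ∈ Z(G) iff z commutes with every generator.
For example e is central: e·r = r = r·e; e·s = s = s·e.
Whereas r ∉ Z(G) since r·s = rs ≠ r³s = s·r.
Checking each of the 39 elements this way gives Z(G) = {e}, of order 1.

Answer: {e}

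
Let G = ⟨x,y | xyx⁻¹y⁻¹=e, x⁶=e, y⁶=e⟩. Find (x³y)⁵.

Compute successive powers of (x³y), reducing at each step:
  (x³y)²: (x³y) · x³ = y;   y · y = y²
  (x³y)³: (y²) · x³ = x³y²;   (x³y²) · y = x³y³
  (x³y)⁴: (x³y³) · x³ = y³;   (y³) · y = y⁴
  (x³y)⁵: (y⁴) · x³ = x³y⁴;   (x³y⁴) · y = x³y⁵

Answer: x³y⁵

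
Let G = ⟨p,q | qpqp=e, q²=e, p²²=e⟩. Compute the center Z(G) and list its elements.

An element z ∈ Z(G) iff z commutes with every generator.
For example p¹¹ is central: (p¹¹)·p = p¹² = p·(p¹¹); (p¹¹)·q = p¹¹q = q·(p¹¹).
Whereas p ∉ Z(G) since p·q = pq ≠ p²¹q = q·p.
Checking each of the 44 elements this way gives Z(G) = {e, p¹¹}, of order 2.

Answer: {e, p¹¹}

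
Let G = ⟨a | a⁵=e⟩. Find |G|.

G is generated by a single element, so G is cyclic. The relator gives a⁵ = e and no smaller power is forced to be e, so the 5 powers {a, e, a², a³, a⁴} are distinct. Hence |G| = 5.

Answer: 5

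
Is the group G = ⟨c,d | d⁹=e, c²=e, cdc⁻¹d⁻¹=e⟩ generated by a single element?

|G| = 18. The element cd has order 18 (its powers give 18 distinct elements), so ⟨cd⟩ = G and G is cyclic.

Answer: Yes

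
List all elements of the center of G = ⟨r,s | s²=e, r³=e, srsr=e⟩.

An element z ∈ Z(G) iff z commutes with every generator.
For example e is central: e·r = r = r·e; e·s = s = s·e.
Whereas r ∉ Z(G) since r·s = rs ≠ r²s = s·r.
Checking each of the 6 elements this way gives Z(G) = {e}, of order 1.

Answer: {e}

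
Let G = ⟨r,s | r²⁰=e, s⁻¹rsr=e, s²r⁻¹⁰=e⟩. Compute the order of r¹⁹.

Compute successive powers until reaching e:
  (r¹⁹)¹ = r¹⁹, (r¹⁹)² = r¹⁸, (r¹⁹)³ = r¹⁷, (r¹⁹)⁴ = r¹⁶, (r¹⁹)⁵ = r¹⁵, (r¹⁹)⁶ = r¹⁴, (r¹⁹)⁷ = r¹³, (r¹⁹)⁸ = r¹², (r¹⁹)⁹ = r¹¹, (r¹⁹)¹⁰ = r¹⁰, (r¹⁹)¹¹ = r⁹, (r¹⁹)¹² = r⁸, (r¹⁹)¹³ = r⁷, (r¹⁹)¹⁴ = r⁶, (r¹⁹)¹⁵ = r⁵, (r¹⁹)¹⁶ = r⁴, (r¹⁹)¹⁷ = r³, (r¹⁹)¹⁸ = r², (r¹⁹)¹⁹ = r, (r¹⁹)²⁰ = e.
The smallest positive k with (r¹⁹)ᵏ = e is 20.

Answer: 20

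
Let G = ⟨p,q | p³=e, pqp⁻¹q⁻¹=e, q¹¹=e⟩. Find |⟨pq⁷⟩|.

|⟨pq⁷⟩| equals the order of pq⁷. Compute successive powers until reaching e:
  (pq⁷)¹ = pq⁷, (pq⁷)² = p²q³, (pq⁷)³ = q¹⁰, (pq⁷)⁴ = pq⁶, (pq⁷)⁵ = p²q², (pq⁷)⁶ = q⁹, (pq⁷)⁷ = pq⁵, (pq⁷)⁸ = p²q, (pq⁷)⁹ = q⁸, (pq⁷)¹⁰ = pq⁴, (pq⁷)¹¹ = p², (pq⁷)¹² = q⁷, (pq⁷)¹³ = pq³, (pq⁷)¹⁴ = p²q¹⁰, (pq⁷)¹⁵ = q⁶, (pq⁷)¹⁶ = pq², (pq⁷)¹⁷ = p²q⁹, (pq⁷)¹⁸ = q⁵, (pq⁷)¹⁹ = pq, (pq⁷)²⁰ = p²q⁸, (pq⁷)²¹ = q⁴, (pq⁷)²² = p, (pq⁷)²³ = p²q⁷, (pq⁷)²⁴ = q³, (pq⁷)²⁵ = pq¹⁰, (pq⁷)²⁶ = p²q⁶, (pq⁷)²⁷ = q², (pq⁷)²⁸ = pq⁹, (pq⁷)²⁹ = p²q⁵, (pq⁷)³⁰ = q, (pq⁷)³¹ = pq⁸, (pq⁷)³² = p²q⁴, (pq⁷)³³ = e.
The smallest positive k with (pq⁷)ᵏ = e is 33, so |⟨pq⁷⟩| = 33.

Answer: 33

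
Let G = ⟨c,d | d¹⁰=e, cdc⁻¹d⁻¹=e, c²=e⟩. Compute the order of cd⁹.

Compute successive powers until reaching e:
  (cd⁹)¹ = cd⁹, (cd⁹)² = d⁸, (cd⁹)³ = cd⁷, (cd⁹)⁴ = d⁶, (cd⁹)⁵ = cd⁵, (cd⁹)⁶ = d⁴, (cd⁹)⁷ = cd³, (cd⁹)⁸ = d², (cd⁹)⁹ = cd, (cd⁹)¹⁰ = e.
The smallest positive k with (cd⁹)ᵏ = e is 10.

Answer: 10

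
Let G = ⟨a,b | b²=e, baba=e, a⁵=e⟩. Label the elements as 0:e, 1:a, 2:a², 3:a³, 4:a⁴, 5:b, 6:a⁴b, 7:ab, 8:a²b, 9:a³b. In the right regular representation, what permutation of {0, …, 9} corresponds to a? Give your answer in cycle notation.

(0 1 2 3 4)(5 6 9 8 7)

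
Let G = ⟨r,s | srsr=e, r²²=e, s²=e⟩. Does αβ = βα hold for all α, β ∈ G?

r·s = rs but s·r = r²¹s, so r·s ≠ s·r and G is not abelian.

Answer: No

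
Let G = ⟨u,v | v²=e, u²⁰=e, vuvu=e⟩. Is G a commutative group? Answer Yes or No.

u·v = uv but v·u = u¹⁹v, so u·v ≠ v·u and G is not abelian.

Answer: No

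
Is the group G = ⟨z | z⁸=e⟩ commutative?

G has a single generator, so G is cyclic and hence abelian.

Answer: Yes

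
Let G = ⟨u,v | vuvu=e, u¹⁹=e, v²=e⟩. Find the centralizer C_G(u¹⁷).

⟨u¹⁷⟩ ⊆ C_G(u¹⁷) since powers of u¹⁷ commute with u¹⁷; so |C_G(u¹⁷)| ≥ |⟨u¹⁷⟩| = 19.
By orbit–stabilizer, |C_G(u¹⁷)| = |G| / |conj. class of u¹⁷| = 38 / 2 = 19.
The 19 elements commuting with u¹⁷ are {e, u, u², u³, u⁴, u⁵, u⁶, u⁷, u⁸, u⁹, u¹⁰, u¹¹, u¹², u¹³, u¹⁴, u¹⁵, u¹⁶, u¹⁷, u¹⁸}.

Answer: {e, u, u², u³, u⁴, u⁵, u⁶, u⁷, u⁸, u⁹, u¹⁰, u¹¹, u¹², u¹³, u¹⁴, u¹⁵, u¹⁶, u¹⁷, u¹⁸}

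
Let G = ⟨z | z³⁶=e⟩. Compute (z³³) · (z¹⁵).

Compute (z³³) · (z¹⁵) by multiplying left to right and reducing via the relations at each step:
  (z³³) · z¹⁵ = z¹²

Answer: z¹²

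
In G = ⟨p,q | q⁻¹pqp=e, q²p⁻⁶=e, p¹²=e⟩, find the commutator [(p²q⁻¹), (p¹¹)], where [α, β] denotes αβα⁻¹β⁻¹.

[(p²q⁻¹), (p¹¹)] = (p²q⁻¹)·(p¹¹)·(p²q⁻¹)⁻¹·(p¹¹)⁻¹.
  (p²q⁻¹) · (p¹¹) = p³q⁻¹
  (p³q⁻¹) · (p²q) = p
  p · p = p²

Answer: p²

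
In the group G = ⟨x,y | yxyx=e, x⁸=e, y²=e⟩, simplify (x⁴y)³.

Compute successive powers of (x⁴y), reducing at each step:
  (x⁴y)²: (x⁴y) · x⁴ = y;   y · y = e
  (x⁴y)³: e · x⁴ = x⁴;   (x⁴) · y = x⁴y

Answer: x⁴y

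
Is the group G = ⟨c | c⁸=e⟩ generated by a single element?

|G| = 8. The element c has order 8 (its powers give 8 distinct elements), so ⟨c⟩ = G and G is cyclic.

Answer: Yes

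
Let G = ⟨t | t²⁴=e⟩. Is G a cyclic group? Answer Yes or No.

|G| = 24. The element t has order 24 (its powers give 24 distinct elements), so ⟨t⟩ = G and G is cyclic.

Answer: Yes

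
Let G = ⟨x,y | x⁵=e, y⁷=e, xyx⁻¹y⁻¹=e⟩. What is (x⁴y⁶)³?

Compute successive powers of (x⁴y⁶), reducing at each step:
  (x⁴y⁶)²: (x⁴y⁶) · x⁴ = x³y⁶;   (x³y⁶) · y⁶ = x³y⁵
  (x⁴y⁶)³: (x³y⁵) · x⁴ = x²y⁵;   (x²y⁵) · y⁶ = x²y⁴

Answer: x²y⁴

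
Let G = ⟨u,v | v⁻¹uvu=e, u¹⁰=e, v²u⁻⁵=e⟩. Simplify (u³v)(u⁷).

Compute (u³v) · (u⁷) by multiplying left to right and reducing via the relations at each step:
  (u³v) · u⁷ = uv⁻¹

Answer: uv⁻¹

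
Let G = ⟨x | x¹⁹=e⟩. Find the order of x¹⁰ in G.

Compute successive powers until reaching e:
  (x¹⁰)¹ = x¹⁰, (x¹⁰)² = x, (x¹⁰)³ = x¹¹, (x¹⁰)⁴ = x², (x¹⁰)⁵ = x¹², (x¹⁰)⁶ = x³, (x¹⁰)⁷ = x¹³, (x¹⁰)⁸ = x⁴, (x¹⁰)⁹ = x¹⁴, (x¹⁰)¹⁰ = x⁵, (x¹⁰)¹¹ = x¹⁵, (x¹⁰)¹² = x⁶, (x¹⁰)¹³ = x¹⁶, (x¹⁰)¹⁴ = x⁷, (x¹⁰)¹⁵ = x¹⁷, (x¹⁰)¹⁶ = x⁸, (x¹⁰)¹⁷ = x¹⁸, (x¹⁰)¹⁸ = x⁹, (x¹⁰)¹⁹ = e.
The smallest positive k with (x¹⁰)ᵏ = e is 19.

Answer: 19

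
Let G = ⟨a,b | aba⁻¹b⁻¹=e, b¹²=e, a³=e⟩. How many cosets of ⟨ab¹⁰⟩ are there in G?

First find ord(ab¹⁰) by computing successive powers:
  (ab¹⁰)¹ = ab¹⁰, (ab¹⁰)² = a²b⁸, (ab¹⁰)³ = b⁶, (ab¹⁰)⁴ = ab⁴, (ab¹⁰)⁵ = a²b², (ab¹⁰)⁶ = e.
So |⟨ab¹⁰⟩| = ord(ab¹⁰) = 6. With |G| = 36, by Lagrange [G : ⟨ab¹⁰⟩] = 36/6 = 6.

Answer: 6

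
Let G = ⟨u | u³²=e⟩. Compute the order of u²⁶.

Compute successive powers until reaching e:
  (u²⁶)¹ = u²⁶, (u²⁶)² = u²⁰, (u²⁶)³ = u¹⁴, (u²⁶)⁴ = u⁸, (u²⁶)⁵ = u², (u²⁶)⁶ = u²⁸, (u²⁶)⁷ = u²², (u²⁶)⁸ = u¹⁶, (u²⁶)⁹ = u¹⁰, (u²⁶)¹⁰ = u⁴, (u²⁶)¹¹ = u³⁰, (u²⁶)¹² = u²⁴, (u²⁶)¹³ = u¹⁸, (u²⁶)¹⁴ = u¹², (u²⁶)¹⁵ = u⁶, (u²⁶)¹⁶ = e.
The smallest positive k with (u²⁶)ᵏ = e is 16.

Answer: 16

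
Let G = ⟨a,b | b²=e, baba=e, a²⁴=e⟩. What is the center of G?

An element z ∈ Z(G) iff z commutes with every generator.
For example a¹² is central: (a¹²)·a = a¹³ = a·(a¹²); (a¹²)·b = a¹²b = b·(a¹²).
Whereas a ∉ Z(G) since a·b = ab ≠ a²³b = b·a.
Checking each of the 48 elements this way gives Z(G) = {e, a¹²}, of order 2.

Answer: {e, a¹²}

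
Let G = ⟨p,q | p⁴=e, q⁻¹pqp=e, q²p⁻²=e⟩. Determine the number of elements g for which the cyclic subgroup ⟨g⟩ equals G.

⟨g⟩ = G would require ord(g) = |G| = 8, but the maximum element order in G is 4 < 8. So G is not cyclic and no single element generates it: the count is 0.

Answer: 0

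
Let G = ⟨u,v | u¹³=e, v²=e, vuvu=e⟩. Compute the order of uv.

Compute successive powers until reaching e:
  (uv)¹ = uv, (uv)² = e.
The smallest positive k with (uv)ᵏ = e is 2.

Answer: 2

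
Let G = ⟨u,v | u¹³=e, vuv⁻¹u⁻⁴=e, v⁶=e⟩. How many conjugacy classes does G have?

The conjugacy classes (representative and size) are:
  [e] (size 1), [u⁴] (size 6), [u¹¹] (size 6), [u⁷v] (size 13), [u⁸v²] (size 13), [u¹²v³] (size 13), [u⁵v⁴] (size 13), [u¹¹v⁵] (size 13).
Class equation: 1 + 6 + 6 + 13 + 13 + 13 + 13 + 13 = 78 = |G|. So G has 8 conjugacy classes.

Answer: 8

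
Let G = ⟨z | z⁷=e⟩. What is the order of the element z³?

Compute successive powers until reaching e:
  (z³)¹ = z³, (z³)² = z⁶, (z³)³ = z², (z³)⁴ = z⁵, (z³)⁵ = z, (z³)⁶ = z⁴, (z³)⁷ = e.
The smallest positive k with (z³)ᵏ = e is 7.

Answer: 7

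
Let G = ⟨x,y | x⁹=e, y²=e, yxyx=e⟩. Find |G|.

Enumerate words in the generators, reducing via the relations: the distinct elements are
  {e, x, y, xy, x², x³, x⁴, x⁵, x⁶, x⁷, x⁸, x²y, x³y, x⁴y, x⁵y, x⁶y, x⁷y, x⁸y}.
No further products give new elements, so |G| = 18.

Answer: 18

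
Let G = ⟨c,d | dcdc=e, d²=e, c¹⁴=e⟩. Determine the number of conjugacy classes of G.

The conjugacy classes (representative and size) are:
  [e] (size 1), [c¹³] (size 2), [c²] (size 2), [c³] (size 2), [c¹⁰] (size 2), [c⁵] (size 2), [c⁸] (size 2), [c⁷] (size 1), [c⁶d] (size 7), [c⁹d] (size 7).
Class equation: 1 + 2 + 2 + 2 + 2 + 2 + 2 + 1 + 7 + 7 = 28 = |G|. So G has 10 conjugacy classes.

Answer: 10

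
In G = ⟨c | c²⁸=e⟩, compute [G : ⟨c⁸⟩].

First find ord(c⁸) by computing successive powers:
  (c⁸)¹ = c⁸, (c⁸)² = c¹⁶, (c⁸)³ = c²⁴, (c⁸)⁴ = c⁴, (c⁸)⁵ = c¹², (c⁸)⁶ = c²⁰, (c⁸)⁷ = e.
So |⟨c⁸⟩| = ord(c⁸) = 7. With |G| = 28, by Lagrange [G : ⟨c⁸⟩] = 28/7 = 4.

Answer: 4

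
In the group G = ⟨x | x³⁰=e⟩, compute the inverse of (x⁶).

The order of (x⁶) is 5 (smallest k with (x⁶)ᵏ = e), so (x⁶)⁻¹ = (x⁶)⁴ = x²⁴.
Check: (x⁶) · (x²⁴) → (x⁶) · x²⁴ = e, giving e as required.

Answer: x²⁴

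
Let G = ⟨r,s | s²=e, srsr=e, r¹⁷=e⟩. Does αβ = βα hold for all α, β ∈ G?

r·s = rs but s·r = r¹⁶s, so r·s ≠ s·r and G is not abelian.

Answer: No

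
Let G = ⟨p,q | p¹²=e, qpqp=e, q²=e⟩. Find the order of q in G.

Compute successive powers until reaching e:
  q¹ = q, q² = e.
The smallest positive k with qᵏ = e is 2.

Answer: 2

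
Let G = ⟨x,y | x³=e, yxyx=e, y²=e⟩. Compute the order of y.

Compute successive powers until reaching e:
  y¹ = y, y² = e.
The smallest positive k with yᵏ = e is 2.

Answer: 2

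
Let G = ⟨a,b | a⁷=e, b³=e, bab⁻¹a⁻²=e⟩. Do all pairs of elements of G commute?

a·b = ab but b·a = a²b, so a·b ≠ b·a and G is not abelian.

Answer: No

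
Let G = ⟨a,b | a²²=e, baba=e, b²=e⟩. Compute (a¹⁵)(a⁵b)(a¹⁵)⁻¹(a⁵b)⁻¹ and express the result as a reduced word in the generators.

[(a¹⁵), (a⁵b)] = (a¹⁵)·(a⁵b)·(a¹⁵)⁻¹·(a⁵b)⁻¹.
  (a¹⁵) · (a⁵b) = a²⁰b
  (a²⁰b) · (a⁷) = a¹³b
  (a¹³b) · (a⁵b) = a⁸

Answer: a⁸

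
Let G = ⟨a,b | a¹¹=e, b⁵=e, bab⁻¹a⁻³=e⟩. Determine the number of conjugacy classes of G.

The conjugacy classes (representative and size) are:
  [e] (size 1), [a³] (size 5), [a⁶] (size 5), [a⁷b] (size 11), [a⁹b²] (size 11), [a⁷b³] (size 11), [a⁷b⁴] (size 11).
Class equation: 1 + 5 + 5 + 11 + 11 + 11 + 11 = 55 = |G|. So G has 7 conjugacy classes.

Answer: 7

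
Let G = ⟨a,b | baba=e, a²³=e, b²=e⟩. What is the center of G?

An element z ∈ Z(G) iff z commutes with every generator.
For example e is central: e·a = a = a·e; e·b = b = b·e.
Whereas a ∉ Z(G) since a·b = ab ≠ a²²b = b·a.
Checking each of the 46 elements this way gives Z(G) = {e}, of order 1.

Answer: {e}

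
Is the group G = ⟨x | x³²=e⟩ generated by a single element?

|G| = 32. The element x has order 32 (its powers give 32 distinct elements), so ⟨x⟩ = G and G is cyclic.

Answer: Yes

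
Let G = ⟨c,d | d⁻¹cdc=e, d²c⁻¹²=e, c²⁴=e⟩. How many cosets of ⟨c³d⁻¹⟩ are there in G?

First find ord(c³d⁻¹) by computing successive powers:
  (c³d⁻¹)¹ = c³d⁻¹, (c³d⁻¹)² = c¹², (c³d⁻¹)³ = c³d, (c³d⁻¹)⁴ = e.
So |⟨c³d⁻¹⟩| = ord(c³d⁻¹) = 4. With |G| = 48, by Lagrange [G : ⟨c³d⁻¹⟩] = 48/4 = 12.

Answer: 12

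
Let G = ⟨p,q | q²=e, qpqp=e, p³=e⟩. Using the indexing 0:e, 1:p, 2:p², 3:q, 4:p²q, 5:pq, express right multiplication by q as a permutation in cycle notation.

(0 3)(1 5)(2 4)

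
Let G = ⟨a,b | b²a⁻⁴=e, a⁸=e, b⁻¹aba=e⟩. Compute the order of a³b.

Compute successive powers until reaching e:
  (a³b)¹ = a³b, (a³b)² = a⁴, (a³b)³ = a³b⁻¹, (a³b)⁴ = e.
The smallest positive k with (a³b)ᵏ = e is 4.

Answer: 4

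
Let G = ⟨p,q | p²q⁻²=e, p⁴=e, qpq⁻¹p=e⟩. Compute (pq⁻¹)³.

Compute successive powers of (pq⁻¹), reducing at each step:
  (pq⁻¹)²: (pq⁻¹) · p = q⁻¹;   (q⁻¹) · q⁻¹ = p²
  (pq⁻¹)³: (p²) · p = p³;   (p³) · q⁻¹ = pq

Answer: pq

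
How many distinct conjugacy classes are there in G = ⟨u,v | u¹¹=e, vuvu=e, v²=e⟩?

The conjugacy classes (representative and size) are:
  [e] (size 1), [u¹⁰] (size 2), [u²] (size 2), [u³] (size 2), [u⁷] (size 2), [u⁶] (size 2), [u²v] (size 11).
Class equation: 1 + 2 + 2 + 2 + 2 + 2 + 11 = 22 = |G|. So G has 7 conjugacy classes.

Answer: 7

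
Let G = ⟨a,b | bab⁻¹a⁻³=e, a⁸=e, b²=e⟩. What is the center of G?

An element z ∈ Z(G) iff z commutes with every generator.
For example a⁴ is central: (a⁴)·a = a⁵ = a·(a⁴); (a⁴)·b = a⁴b = b·(a⁴).
Whereas a ∉ Z(G) since a·b = ab ≠ a³b = b·a.
Checking each of the 16 elements this way gives Z(G) = {e, a⁴}, of order 2.

Answer: {e, a⁴}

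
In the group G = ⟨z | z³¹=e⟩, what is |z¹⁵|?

Compute successive powers until reaching e:
  (z¹⁵)¹ = z¹⁵, (z¹⁵)² = z³⁰, (z¹⁵)³ = z¹⁴, (z¹⁵)⁴ = z²⁹, (z¹⁵)⁵ = z¹³, (z¹⁵)⁶ = z²⁸, (z¹⁵)⁷ = z¹², (z¹⁵)⁸ = z²⁷, (z¹⁵)⁹ = z¹¹, (z¹⁵)¹⁰ = z²⁶, (z¹⁵)¹¹ = z¹⁰, (z¹⁵)¹² = z²⁵, (z¹⁵)¹³ = z⁹, (z¹⁵)¹⁴ = z²⁴, (z¹⁵)¹⁵ = z⁸, (z¹⁵)¹⁶ = z²³, (z¹⁵)¹⁷ = z⁷, (z¹⁵)¹⁸ = z²², (z¹⁵)¹⁹ = z⁶, (z¹⁵)²⁰ = z²¹, (z¹⁵)²¹ = z⁵, (z¹⁵)²² = z²⁰, (z¹⁵)²³ = z⁴, (z¹⁵)²⁴ = z¹⁹, (z¹⁵)²⁵ = z³, (z¹⁵)²⁶ = z¹⁸, (z¹⁵)²⁷ = z², (z¹⁵)²⁸ = z¹⁷, (z¹⁵)²⁹ = z, (z¹⁵)³⁰ = z¹⁶, (z¹⁵)³¹ = e.
The smallest positive k with (z¹⁵)ᵏ = e is 31.

Answer: 31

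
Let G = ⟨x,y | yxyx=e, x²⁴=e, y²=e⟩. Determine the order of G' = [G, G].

G' = [G, G] is generated by all commutators. The generator-pair commutators are: [x, y] = x².
The subgroup they normally generate is {e, x², x⁴, x⁶, x⁸, x¹⁰, x¹², x¹⁴, x¹⁶, x¹⁸, x²⁰, x²²}, of order 12.
Check: |G/G'| = 48/12 = 4 is the order of the abelianisation.

Answer: 12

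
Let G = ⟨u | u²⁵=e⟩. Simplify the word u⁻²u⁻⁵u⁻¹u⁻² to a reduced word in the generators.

Multiply left to right, reducing at each step:
  (u²³) · u⁻⁵ = u¹⁸
  (u¹⁸) · u⁻¹ = u¹⁷
  (u¹⁷) · u⁻² = u¹⁵

Answer: u¹⁵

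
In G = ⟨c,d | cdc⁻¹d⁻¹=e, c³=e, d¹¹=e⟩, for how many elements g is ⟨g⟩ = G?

G is cyclic of order 33. An element generates G iff its order is 33, and a cyclic group of order 33 has exactly φ(33) = 20 such elements.

Answer: 20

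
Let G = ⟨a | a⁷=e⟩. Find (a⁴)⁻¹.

The order of (a⁴) is 7 (smallest k with (a⁴)ᵏ = e), so (a⁴)⁻¹ = (a⁴)⁶ = a³.
Check: (a⁴) · (a³) → (a⁴) · a³ = e, giving e as required.

Answer: a³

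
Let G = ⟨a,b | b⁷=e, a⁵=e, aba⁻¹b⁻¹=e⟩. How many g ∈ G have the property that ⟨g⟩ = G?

G is cyclic of order 35. An element generates G iff its order is 35, and a cyclic group of order 35 has exactly φ(35) = 24 such elements.

Answer: 24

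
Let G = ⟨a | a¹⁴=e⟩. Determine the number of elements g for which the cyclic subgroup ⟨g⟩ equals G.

G is cyclic of order 14. An element generates G iff its order is 14, and a cyclic group of order 14 has exactly φ(14) = 6 such elements.

Answer: 6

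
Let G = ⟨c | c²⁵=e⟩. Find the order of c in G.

Compute successive powers until reaching e:
  c¹ = c, c² = c², c³ = c³, c⁴ = c⁴, c⁵ = c⁵, c⁶ = c⁶, c⁷ = c⁷, c⁸ = c⁸, c⁹ = c⁹, c¹⁰ = c¹⁰, c¹¹ = c¹¹, c¹² = c¹², c¹³ = c¹³, c¹⁴ = c¹⁴, c¹⁵ = c¹⁵, c¹⁶ = c¹⁶, c¹⁷ = c¹⁷, c¹⁸ = c¹⁸, c¹⁹ = c¹⁹, c²⁰ = c²⁰, c²¹ = c²¹, c²² = c²², c²³ = c²³, c²⁴ = c²⁴, c²⁵ = e.
The smallest positive k with cᵏ = e is 25.

Answer: 25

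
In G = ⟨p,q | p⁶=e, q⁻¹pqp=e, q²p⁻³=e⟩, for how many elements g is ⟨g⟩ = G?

⟨g⟩ = G would require ord(g) = |G| = 12, but the maximum element order in G is 6 < 12. So G is not cyclic and no single element generates it: the count is 0.

Answer: 0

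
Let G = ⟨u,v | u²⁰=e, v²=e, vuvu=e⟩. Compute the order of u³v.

Compute successive powers until reaching e:
  (u³v)¹ = u³v, (u³v)² = e.
The smallest positive k with (u³v)ᵏ = e is 2.

Answer: 2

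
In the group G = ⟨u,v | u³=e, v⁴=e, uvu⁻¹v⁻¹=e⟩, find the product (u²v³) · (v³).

Compute (u²v³) · (v³) by multiplying left to right and reducing via the relations at each step:
  (u²v³) · v³ = u²v²

Answer: u²v²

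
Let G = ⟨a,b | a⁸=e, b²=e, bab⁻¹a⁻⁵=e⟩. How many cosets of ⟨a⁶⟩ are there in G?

First find ord(a⁶) by computing successive powers:
  (a⁶)¹ = a⁶, (a⁶)² = a⁴, (a⁶)³ = a², (a⁶)⁴ = e.
So |⟨a⁶⟩| = ord(a⁶) = 4. With |G| = 16, by Lagrange [G : ⟨a⁶⟩] = 16/4 = 4.

Answer: 4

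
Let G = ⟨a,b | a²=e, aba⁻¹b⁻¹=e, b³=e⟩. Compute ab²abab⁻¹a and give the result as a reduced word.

Multiply left to right, reducing at each step:
  a · b² = ab²
  (ab²) · a = b²
  (b²) · b = e
  e · a = a
  a · b⁻¹ = ab²
  (ab²) · a = b²

Answer: b²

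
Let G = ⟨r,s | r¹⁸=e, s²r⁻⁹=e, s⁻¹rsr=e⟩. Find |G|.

Enumerate words in the generators, reducing via the relations: the distinct elements are
  {e, r, s, rs, r², r³, r⁴, r⁵, r⁶, r⁷, r⁸, r⁹, r²s, r³s, r¹², r¹³, r¹¹, r¹⁰, r¹⁴, r¹⁵, r¹⁶, r¹⁷, r⁴s, r⁵s, r⁶s, r⁷s, r⁸s, s⁻¹, rs⁻¹, r²s⁻¹, r³s⁻¹, r⁴s⁻¹, r⁵s⁻¹, r⁶s⁻¹, r⁷s⁻¹, r⁸s⁻¹}.
No further products give new elements, so |G| = 36.

Answer: 36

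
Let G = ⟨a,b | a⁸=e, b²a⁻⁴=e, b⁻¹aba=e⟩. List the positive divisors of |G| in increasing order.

|G| = 16 = 2⁴. By Lagrange's theorem the order of any subgroup divides 16; the divisors of 16 are 1, 2, 4, 8, 16.

Answer: 1, 2, 4, 8, 16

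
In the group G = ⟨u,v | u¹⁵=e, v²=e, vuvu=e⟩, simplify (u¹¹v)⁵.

Compute successive powers of (u¹¹v), reducing at each step:
  (u¹¹v)²: (u¹¹v) · u¹¹ = v;   v · v = e
  (u¹¹v)³: e · u¹¹ = u¹¹;   (u¹¹) · v = u¹¹v
  (u¹¹v)⁴: (u¹¹v) · u¹¹ = v;   v · v = e
  (u¹¹v)⁵: e · u¹¹ = u¹¹;   (u¹¹) · v = u¹¹v

Answer: u¹¹v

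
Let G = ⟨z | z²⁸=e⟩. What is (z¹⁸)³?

Compute successive powers of (z¹⁸), reducing at each step:
  (z¹⁸)²: (z¹⁸) · z¹⁸ = z⁸
  (z¹⁸)³: (z⁸) · z¹⁸ = z²⁶

Answer: z²⁶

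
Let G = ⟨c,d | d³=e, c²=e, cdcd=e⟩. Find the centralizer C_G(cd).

⟨cd⟩ ⊆ C_G(cd) since powers of cd commute with cd; so |C_G(cd)| ≥ |⟨cd⟩| = 2.
By orbit–stabilizer, |C_G(cd)| = |G| / |conj. class of cd| = 6 / 3 = 2.
The 2 elements commuting with cd are {e, cd}.

Answer: {e, cd}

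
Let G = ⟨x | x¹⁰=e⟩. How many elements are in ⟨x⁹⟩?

|⟨x⁹⟩| equals the order of x⁹. Compute successive powers until reaching e:
  (x⁹)¹ = x⁹, (x⁹)² = x⁸, (x⁹)³ = x⁷, (x⁹)⁴ = x⁶, (x⁹)⁵ = x⁵, (x⁹)⁶ = x⁴, (x⁹)⁷ = x³, (x⁹)⁸ = x², (x⁹)⁹ = x, (x⁹)¹⁰ = e.
The smallest positive k with (x⁹)ᵏ = e is 10, so |⟨x⁹⟩| = 10.

Answer: 10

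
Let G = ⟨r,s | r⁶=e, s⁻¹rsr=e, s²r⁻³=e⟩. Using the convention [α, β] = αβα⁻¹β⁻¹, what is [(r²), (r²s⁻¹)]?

[(r²), (r²s⁻¹)] = (r²)·(r²s⁻¹)·(r²)⁻¹·(r²s⁻¹)⁻¹.
  (r²) · (r²s⁻¹) = rs
  (rs) · (r⁴) = s⁻¹
  (s⁻¹) · (r²s) = r⁴

Answer: r⁴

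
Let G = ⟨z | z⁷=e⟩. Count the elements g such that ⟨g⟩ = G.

G is cyclic of order 7. An element generates G iff its order is 7, and a cyclic group of order 7 has exactly φ(7) = 6 such elements.

Answer: 6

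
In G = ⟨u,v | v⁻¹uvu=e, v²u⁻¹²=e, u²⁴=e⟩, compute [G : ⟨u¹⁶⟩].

First find ord(u¹⁶) by computing successive powers:
  (u¹⁶)¹ = u¹⁶, (u¹⁶)² = u⁸, (u¹⁶)³ = e.
So |⟨u¹⁶⟩| = ord(u¹⁶) = 3. With |G| = 48, by Lagrange [G : ⟨u¹⁶⟩] = 48/3 = 16.

Answer: 16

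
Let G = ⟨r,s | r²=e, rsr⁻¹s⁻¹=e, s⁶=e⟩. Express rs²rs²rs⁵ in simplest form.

Multiply left to right, reducing at each step:
  r · s² = rs²
  (rs²) · r = s²
  (s²) · s² = s⁴
  (s⁴) · r = rs⁴
  (rs⁴) · s⁵ = rs³

Answer: rs³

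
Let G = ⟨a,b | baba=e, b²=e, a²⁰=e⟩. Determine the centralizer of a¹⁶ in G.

⟨a¹⁶⟩ ⊆ C_G(a¹⁶) since powers of a¹⁶ commute with a¹⁶; so |C_G(a¹⁶)| ≥ |⟨a¹⁶⟩| = 5.
By orbit–stabilizer, |C_G(a¹⁶)| = |G| / |conj. class of a¹⁶| = 40 / 2 = 20.
The 20 elements commuting with a¹⁶ are {e, a, a², a³, a⁴, a⁵, a⁶, a⁷, a⁸, a⁹, a¹⁰, a¹¹, a¹², a¹³, a¹⁴, a¹⁵, a¹⁶, a¹⁷, a¹⁸, a¹⁹}.

Answer: {e, a, a², a³, a⁴, a⁵, a⁶, a⁷, a⁸, a⁹, a¹⁰, a¹¹, a¹², a¹³, a¹⁴, a¹⁵, a¹⁶, a¹⁷, a¹⁸, a¹⁹}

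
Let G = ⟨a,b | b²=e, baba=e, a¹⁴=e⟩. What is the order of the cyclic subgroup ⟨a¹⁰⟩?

|⟨a¹⁰⟩| equals the order of a¹⁰. Compute successive powers until reaching e:
  (a¹⁰)¹ = a¹⁰, (a¹⁰)² = a⁶, (a¹⁰)³ = a², (a¹⁰)⁴ = a¹², (a¹⁰)⁵ = a⁸, (a¹⁰)⁶ = a⁴, (a¹⁰)⁷ = e.
The smallest positive k with (a¹⁰)ᵏ = e is 7, so |⟨a¹⁰⟩| = 7.

Answer: 7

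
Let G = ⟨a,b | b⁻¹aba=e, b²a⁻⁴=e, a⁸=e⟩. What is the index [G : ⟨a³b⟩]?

First find ord(a³b) by computing successive powers:
  (a³b)¹ = a³b, (a³b)² = a⁴, (a³b)³ = a³b⁻¹, (a³b)⁴ = e.
So |⟨a³b⟩| = ord(a³b) = 4. With |G| = 16, by Lagrange [G : ⟨a³b⟩] = 16/4 = 4.

Answer: 4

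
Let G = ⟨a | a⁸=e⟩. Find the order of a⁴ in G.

Compute successive powers until reaching e:
  (a⁴)¹ = a⁴, (a⁴)² = e.
The smallest positive k with (a⁴)ᵏ = e is 2.

Answer: 2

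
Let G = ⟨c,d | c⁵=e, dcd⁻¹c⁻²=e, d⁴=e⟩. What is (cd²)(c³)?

Compute (cd²) · (c³) by multiplying left to right and reducing via the relations at each step:
  (cd²) · c³ = c³d²

Answer: c³d²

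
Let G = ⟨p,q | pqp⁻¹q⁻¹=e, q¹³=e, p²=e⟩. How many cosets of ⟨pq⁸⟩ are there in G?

First find ord(pq⁸) by computing successive powers:
  (pq⁸)¹ = pq⁸, (pq⁸)² = q³, (pq⁸)³ = pq¹¹, (pq⁸)⁴ = q⁶, (pq⁸)⁵ = pq, (pq⁸)⁶ = q⁹, (pq⁸)⁷ = pq⁴, (pq⁸)⁸ = q¹², (pq⁸)⁹ = pq⁷, (pq⁸)¹⁰ = q², (pq⁸)¹¹ = pq¹⁰, (pq⁸)¹² = q⁵, (pq⁸)¹³ = p, (pq⁸)¹⁴ = q⁸, (pq⁸)¹⁵ = pq³, (pq⁸)¹⁶ = q¹¹, (pq⁸)¹⁷ = pq⁶, (pq⁸)¹⁸ = q, (pq⁸)¹⁹ = pq⁹, (pq⁸)²⁰ = q⁴, (pq⁸)²¹ = pq¹², (pq⁸)²² = q⁷, (pq⁸)²³ = pq², (pq⁸)²⁴ = q¹⁰, (pq⁸)²⁵ = pq⁵, (pq⁸)²⁶ = e.
So |⟨pq⁸⟩| = ord(pq⁸) = 26. With |G| = 26, by Lagrange [G : ⟨pq⁸⟩] = 26/26 = 1.

Answer: 1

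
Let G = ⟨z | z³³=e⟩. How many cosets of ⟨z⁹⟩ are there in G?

First find ord(z⁹) by computing successive powers:
  (z⁹)¹ = z⁹, (z⁹)² = z¹⁸, (z⁹)³ = z²⁷, (z⁹)⁴ = z³, (z⁹)⁵ = z¹², (z⁹)⁶ = z²¹, (z⁹)⁷ = z³⁰, (z⁹)⁸ = z⁶, (z⁹)⁹ = z¹⁵, (z⁹)¹⁰ = z²⁴, (z⁹)¹¹ = e.
So |⟨z⁹⟩| = ord(z⁹) = 11. With |G| = 33, by Lagrange [G : ⟨z⁹⟩] = 33/11 = 3.

Answer: 3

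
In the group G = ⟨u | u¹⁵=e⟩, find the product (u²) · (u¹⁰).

Compute (u²) · (u¹⁰) by multiplying left to right and reducing via the relations at each step:
  (u²) · u¹⁰ = u¹²

Answer: u¹²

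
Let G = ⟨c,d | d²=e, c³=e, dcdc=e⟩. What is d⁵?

Compute successive powers of d, reducing at each step:
  d²: d · d = e
  d³: e · d = d
  d⁴: d · d = e
  d⁵: e · d = d

Answer: d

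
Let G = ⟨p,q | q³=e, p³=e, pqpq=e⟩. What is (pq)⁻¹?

The order of (pq) is 2 (smallest k with (pq)ᵏ = e), so (pq)⁻¹ = (pq)¹ = pq.
Check: (pq) · (pq) → (pq) · p = q²;   (q²) · q = e, giving e as required.

Answer: pq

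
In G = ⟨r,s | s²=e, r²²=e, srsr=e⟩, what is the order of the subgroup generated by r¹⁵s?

|⟨r¹⁵s⟩| equals the order of r¹⁵s. Compute successive powers until reaching e:
  (r¹⁵s)¹ = r¹⁵s, (r¹⁵s)² = e.
The smallest positive k with (r¹⁵s)ᵏ = e is 2, so |⟨r¹⁵s⟩| = 2.

Answer: 2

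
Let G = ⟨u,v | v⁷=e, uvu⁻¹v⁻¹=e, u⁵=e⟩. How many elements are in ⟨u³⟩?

|⟨u³⟩| equals the order of u³. Compute successive powers until reaching e:
  (u³)¹ = u³, (u³)² = u, (u³)³ = u⁴, (u³)⁴ = u², (u³)⁵ = e.
The smallest positive k with (u³)ᵏ = e is 5, so |⟨u³⟩| = 5.

Answer: 5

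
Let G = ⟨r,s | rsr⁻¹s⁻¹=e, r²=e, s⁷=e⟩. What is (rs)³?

Compute successive powers of (rs), reducing at each step:
  (rs)²: (rs) · r = s;   s · s = s²
  (rs)³: (s²) · r = rs²;   (rs²) · s = rs³

Answer: rs³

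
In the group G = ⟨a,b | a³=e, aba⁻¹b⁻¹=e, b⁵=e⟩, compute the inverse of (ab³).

The order of (ab³) is 15 (smallest k with (ab³)ᵏ = e), so (ab³)⁻¹ = (ab³)¹⁴ = a²b².
Check: (ab³) · (a²b²) → (ab³) · a² = b³;   (b³) · b² = e, giving e as required.

Answer: a²b²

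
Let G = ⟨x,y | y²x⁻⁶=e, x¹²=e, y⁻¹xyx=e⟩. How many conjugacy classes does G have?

The conjugacy classes (representative and size) are:
  [e] (size 1), [x¹¹] (size 2), [x²] (size 2), [x⁹] (size 2), [x⁴] (size 2), [x⁵] (size 2), [x⁶] (size 1), [x²y] (size 6), [xy] (size 6).
Class equation: 1 + 2 + 2 + 2 + 2 + 2 + 1 + 6 + 6 = 24 = |G|. So G has 9 conjugacy classes.

Answer: 9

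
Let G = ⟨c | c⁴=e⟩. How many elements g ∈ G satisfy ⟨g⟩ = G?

G is cyclic of order 4. An element generates G iff its order is 4, and a cyclic group of order 4 has exactly φ(4) = 2 such elements.

Answer: 2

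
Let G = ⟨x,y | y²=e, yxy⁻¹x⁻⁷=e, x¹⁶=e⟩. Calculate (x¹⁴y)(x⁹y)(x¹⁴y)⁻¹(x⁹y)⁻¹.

[(x¹⁴y), (x⁹y)] = (x¹⁴y)·(x⁹y)·(x¹⁴y)⁻¹·(x⁹y)⁻¹.
  (x¹⁴y) · (x⁹y) = x¹³
  (x¹³) · (x¹⁴y) = x¹¹y
  (x¹¹y) · (xy) = x²

Answer: x²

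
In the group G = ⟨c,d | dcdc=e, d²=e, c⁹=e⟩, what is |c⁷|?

Compute successive powers until reaching e:
  (c⁷)¹ = c⁷, (c⁷)² = c⁵, (c⁷)³ = c³, (c⁷)⁴ = c, (c⁷)⁵ = c⁸, (c⁷)⁶ = c⁶, (c⁷)⁷ = c⁴, (c⁷)⁸ = c², (c⁷)⁹ = e.
The smallest positive k with (c⁷)ᵏ = e is 9.

Answer: 9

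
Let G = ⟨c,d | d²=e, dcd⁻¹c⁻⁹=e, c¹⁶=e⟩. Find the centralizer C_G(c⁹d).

⟨c⁹d⟩ ⊆ C_G(c⁹d) since powers of c⁹d commute with c⁹d; so |C_G(c⁹d)| ≥ |⟨c⁹d⟩| = 16.
By orbit–stabilizer, |C_G(c⁹d)| = |G| / |conj. class of c⁹d| = 32 / 2 = 16.
The 16 elements commuting with c⁹d are {e, c², c⁴, c⁶, c⁸, c¹⁰, c¹², c¹⁴, c⁹d, cd, c¹¹d, c³d, c¹³d, c⁵d, c¹⁵d, c⁷d}.

Answer: {e, c², c⁴, c⁶, c⁸, c¹⁰, c¹², c¹⁴, c⁹d, cd, c¹¹d, c³d, c¹³d, c⁵d, c¹⁵d, c⁷d}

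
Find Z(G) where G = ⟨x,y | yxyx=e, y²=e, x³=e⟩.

An element z ∈ Z(G) iff z commutes with every generator.
For example e is central: e·x = x = x·e; e·y = y = y·e.
Whereas x ∉ Z(G) since x·y = xy ≠ x²y = y·x.
Checking each of the 6 elements this way gives Z(G) = {e}, of order 1.

Answer: {e}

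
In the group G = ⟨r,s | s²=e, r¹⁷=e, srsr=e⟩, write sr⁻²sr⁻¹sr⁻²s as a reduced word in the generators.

Multiply left to right, reducing at each step:
  s · r⁻² = r²s
  (r²s) · s = r²
  (r²) · r⁻¹ = r
  r · s = rs
  (rs) · r⁻² = r³s
  (r³s) · s = r³

Answer: r³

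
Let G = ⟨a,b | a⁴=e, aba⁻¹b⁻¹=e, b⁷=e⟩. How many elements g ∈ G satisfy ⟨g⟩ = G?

G is cyclic of order 28. An element generates G iff its order is 28, and a cyclic group of order 28 has exactly φ(28) = 12 such elements.

Answer: 12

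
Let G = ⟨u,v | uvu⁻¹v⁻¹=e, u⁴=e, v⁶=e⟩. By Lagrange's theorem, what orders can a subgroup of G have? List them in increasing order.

|G| = 24 = 2³ · 3. By Lagrange's theorem the order of any subgroup divides 24; the divisors of 24 are 1, 2, 3, 4, 6, 8, 12, 24.

Answer: 1, 2, 3, 4, 6, 8, 12, 24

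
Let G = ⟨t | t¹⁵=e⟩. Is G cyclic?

|G| = 15. The element t has order 15 (its powers give 15 distinct elements), so ⟨t⟩ = G and G is cyclic.

Answer: Yes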